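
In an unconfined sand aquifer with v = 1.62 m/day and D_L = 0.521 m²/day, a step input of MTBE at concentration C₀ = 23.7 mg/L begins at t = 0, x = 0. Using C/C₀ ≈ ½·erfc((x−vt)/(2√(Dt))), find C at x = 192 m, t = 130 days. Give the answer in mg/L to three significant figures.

For a continuous step input, C/C₀ ≈ ½·erfc((x−vt)/(2√(Dt))).
vt = 1.62 × 130 = 210.6 m and 2√(Dt) = 2√(0.521 × 130) = 16.46 m.
Argument (x−vt)/(2√(Dt)) = (192 − 210.6)/16.46 = -1.130; ½·erfc(-1.130) = 0.9450.
C = 23.7 × 0.9450 = 22.4 mg/L.

22.4 mg/L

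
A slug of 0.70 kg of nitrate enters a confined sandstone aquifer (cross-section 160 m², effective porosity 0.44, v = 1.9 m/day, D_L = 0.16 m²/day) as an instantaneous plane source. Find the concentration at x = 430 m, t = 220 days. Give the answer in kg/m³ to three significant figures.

0.000170 kg/m³

For an instantaneous plane source, C(x,t) = M/(n_e·A·√(4πDt)) · exp(−(x−vt)²/(4Dt)), with n_e·A the pore (flow) area.
Plume center vt = 1.9 × 220 = 418 m, so the well at 430 m is 12 m downgradient of the peak.
√(4πDt) = 21.03 m, giving peak height M/(n_e·A·√(4πDt)) = 0.70/(0.44 × 160 × 21.03) = 0.0004728 kg/m³.
(x−vt)²/(4Dt) = (12)²/(4 × 0.16 × 220) = 1.023; exp(−1.023) = 0.3595.
C = 0.0004728 × 0.3595 = 0.000170 kg/m³.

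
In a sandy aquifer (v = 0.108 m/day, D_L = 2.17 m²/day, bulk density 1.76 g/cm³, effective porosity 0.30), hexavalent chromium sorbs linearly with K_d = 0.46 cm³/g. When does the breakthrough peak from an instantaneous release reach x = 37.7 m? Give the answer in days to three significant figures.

Retardation factor R = 1 + ρ_b·K_d/n = 1 + 1.76 × 0.46/0.30 = 3.699.
Sorption retards both mechanisms: v_R = v/R = 0.02920 m/day, D_R = D/R = 0.5866 m²/day.
Peak time from v_R²t² + 2D_R t − x² = 0: t = (√(D_R² + v_R²x²) − D_R)/v_R².
√(D_R² + v_R²x²) = √(0.5866² + 0.02920² × 37.7²) = 1.247; v_R² = 0.0008526.
t = (1.247 − 0.5866)/0.0008526 = 775 days.

775 days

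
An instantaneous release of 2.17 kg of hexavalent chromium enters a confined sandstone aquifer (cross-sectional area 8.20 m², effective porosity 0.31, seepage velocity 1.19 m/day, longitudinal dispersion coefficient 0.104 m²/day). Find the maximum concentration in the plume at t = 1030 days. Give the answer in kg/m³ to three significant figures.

0.0233 kg/m³

The peak of an instantaneous 1D plume sits at x = vt; there the Gaussian factor is 1 and C_max = M/(n_e·A·√(4πDt)), where n_e·A is the pore area the mass is dissolved in.
√(4πDt) = √(4π × 0.104 × 1030) = 36.69 m, so C_max = 2.17/(0.31 × 8.20 × 36.69) = 0.0233 kg/m³.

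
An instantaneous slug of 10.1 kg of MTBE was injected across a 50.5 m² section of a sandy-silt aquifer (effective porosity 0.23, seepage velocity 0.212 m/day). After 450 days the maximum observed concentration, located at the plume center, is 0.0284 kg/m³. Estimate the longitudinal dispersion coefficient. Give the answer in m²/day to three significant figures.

0.166 m²/day

At the plume center C_max = M/(n_e·A·√(4πDt)), so D = M²/(4πt·(n_e·A·C_max)²).
n_e·A·C_max = 0.23 × 50.5 × 0.0284 = 0.3299 kg/m.
D = 10.1²/(4π × 450 × 0.3299²) = 0.166 m²/day.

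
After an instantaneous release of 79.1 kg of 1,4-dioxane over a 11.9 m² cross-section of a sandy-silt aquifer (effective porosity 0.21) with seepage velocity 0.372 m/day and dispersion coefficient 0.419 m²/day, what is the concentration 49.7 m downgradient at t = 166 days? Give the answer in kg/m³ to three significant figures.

0.635 kg/m³

For an instantaneous plane source, C(x,t) = M/(n_e·A·√(4πDt)) · exp(−(x−vt)²/(4Dt)), with n_e·A the pore (flow) area.
Plume center vt = 0.372 × 166 = 61.752 m, so the well at 49.7 m is 12.052 m upgradient of the peak.
√(4πDt) = 29.56 m, giving peak height M/(n_e·A·√(4πDt)) = 79.1/(0.21 × 11.9 × 29.56) = 1.071 kg/m³.
(x−vt)²/(4Dt) = (-12.052)²/(4 × 0.419 × 166) = 0.5221; exp(−0.5221) = 0.5933.
C = 1.071 × 0.5933 = 0.635 kg/m³.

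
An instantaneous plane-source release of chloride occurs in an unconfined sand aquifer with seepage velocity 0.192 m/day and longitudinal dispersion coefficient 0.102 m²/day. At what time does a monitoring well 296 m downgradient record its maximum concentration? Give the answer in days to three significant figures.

1540 days

For the 1D instantaneous-source solution, setting ∂C/∂t = 0 at fixed x gives v²t² + 2Dt − x² = 0, so t = (√(D² + v²x²) − D)/v².
√(D² + v²x²) = √(0.102² + 0.192² × 296²) = 56.83; v² = 0.036864.
t = (56.83 − 0.102)/0.036864 = 1540 days (vs. the pure-advection estimate x/v = 1540 d).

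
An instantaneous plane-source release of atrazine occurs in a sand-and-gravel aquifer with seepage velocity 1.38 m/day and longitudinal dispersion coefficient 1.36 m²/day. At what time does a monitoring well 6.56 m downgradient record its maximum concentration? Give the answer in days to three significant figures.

4.09 days

For the 1D instantaneous-source solution, setting ∂C/∂t = 0 at fixed x gives v²t² + 2Dt − x² = 0, so t = (√(D² + v²x²) − D)/v².
√(D² + v²x²) = √(1.36² + 1.38² × 6.56²) = 9.154; v² = 1.9044.
t = (9.154 − 1.36)/1.9044 = 4.09 days (vs. the pure-advection estimate x/v = 4.75 d).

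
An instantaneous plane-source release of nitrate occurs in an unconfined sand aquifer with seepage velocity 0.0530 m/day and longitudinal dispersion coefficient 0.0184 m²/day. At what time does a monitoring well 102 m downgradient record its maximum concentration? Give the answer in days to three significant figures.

For the 1D instantaneous-source solution, setting ∂C/∂t = 0 at fixed x gives v²t² + 2Dt − x² = 0, so t = (√(D² + v²x²) − D)/v².
√(D² + v²x²) = √(0.0184² + 0.0530² × 102²) = 5.406; v² = 0.002809.
t = (5.406 − 0.0184)/0.002809 = 1920 days (vs. the pure-advection estimate x/v = 1920 d).

1920 days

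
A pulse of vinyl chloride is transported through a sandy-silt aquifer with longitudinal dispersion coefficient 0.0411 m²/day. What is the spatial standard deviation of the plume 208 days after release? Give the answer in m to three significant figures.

Dispersive spreading gives a Gaussian with σ² = 2Dt; advection only shifts the center.
σ = √(2 × 0.0411 × 208) = 4.13 m.

4.13 m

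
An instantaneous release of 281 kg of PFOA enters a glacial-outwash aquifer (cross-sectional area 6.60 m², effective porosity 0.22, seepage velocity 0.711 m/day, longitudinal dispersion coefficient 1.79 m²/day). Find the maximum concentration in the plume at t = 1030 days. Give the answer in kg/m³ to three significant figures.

The peak of an instantaneous 1D plume sits at x = vt; there the Gaussian factor is 1 and C_max = M/(n_e·A·√(4πDt)), where n_e·A is the pore area the mass is dissolved in.
√(4πDt) = √(4π × 1.79 × 1030) = 152.2 m, so C_max = 281/(0.22 × 6.60 × 152.2) = 1.27 kg/m³.

1.27 kg/m³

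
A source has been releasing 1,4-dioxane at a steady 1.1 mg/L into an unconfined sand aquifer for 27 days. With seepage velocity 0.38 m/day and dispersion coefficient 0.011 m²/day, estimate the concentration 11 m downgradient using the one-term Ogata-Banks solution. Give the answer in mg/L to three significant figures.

0.185 mg/L

For a continuous step input, C/C₀ ≈ ½·erfc((x−vt)/(2√(Dt))).
vt = 0.38 × 27 = 10.26 m and 2√(Dt) = 2√(0.011 × 27) = 1.090 m.
Argument (x−vt)/(2√(Dt)) = (11 − 10.26)/1.090 = 0.6789; ½·erfc(0.6789) = 0.1685.
C = 1.1 × 0.1685 = 0.185 mg/L.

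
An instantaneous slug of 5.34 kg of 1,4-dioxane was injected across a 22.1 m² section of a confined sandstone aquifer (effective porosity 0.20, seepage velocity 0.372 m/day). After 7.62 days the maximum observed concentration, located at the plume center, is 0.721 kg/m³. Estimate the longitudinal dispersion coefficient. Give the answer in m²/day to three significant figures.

0.0293 m²/day

At the plume center C_max = M/(n_e·A·√(4πDt)), so D = M²/(4πt·(n_e·A·C_max)²).
n_e·A·C_max = 0.20 × 22.1 × 0.721 = 3.187 kg/m.
D = 5.34²/(4π × 7.62 × 3.187²) = 0.0293 m²/day.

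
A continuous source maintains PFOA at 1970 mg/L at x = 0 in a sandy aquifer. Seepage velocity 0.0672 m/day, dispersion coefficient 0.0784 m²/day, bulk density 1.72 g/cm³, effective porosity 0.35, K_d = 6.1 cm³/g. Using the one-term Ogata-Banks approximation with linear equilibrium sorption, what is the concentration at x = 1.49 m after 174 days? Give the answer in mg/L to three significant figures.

Retardation factor R = 1 + ρ_b·K_d/n = 1 + 1.72 × 6.1/0.35 = 30.98.
Sorption retards both mechanisms: v_R = v/R = 0.002169 m/day, D_R = D/R = 0.002531 m²/day.
v_R·t = 0.002169 × 174 = 0.377406 m; 2√(D_R t) = 1.327 m; argument = (1.49 − 0.377406)/1.327 = 0.8384.
C = C₀ × ½·erfc(0.8384) = 1970 × 0.1179 = 232 mg/L.

232 mg/L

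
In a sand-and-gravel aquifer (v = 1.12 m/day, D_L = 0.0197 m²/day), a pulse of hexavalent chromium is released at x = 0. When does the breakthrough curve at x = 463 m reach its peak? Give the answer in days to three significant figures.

For the 1D instantaneous-source solution, setting ∂C/∂t = 0 at fixed x gives v²t² + 2Dt − x² = 0, so t = (√(D² + v²x²) − D)/v².
√(D² + v²x²) = √(0.0197² + 1.12² × 463²) = 518.6; v² = 1.2544.
t = (518.6 − 0.0197)/1.2544 = 413 days (vs. the pure-advection estimate x/v = 413 d).

413 days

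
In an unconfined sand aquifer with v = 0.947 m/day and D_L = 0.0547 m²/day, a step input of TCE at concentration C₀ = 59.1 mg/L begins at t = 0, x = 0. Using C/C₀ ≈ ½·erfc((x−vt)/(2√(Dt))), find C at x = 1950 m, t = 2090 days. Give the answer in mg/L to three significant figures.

For a continuous step input, C/C₀ ≈ ½·erfc((x−vt)/(2√(Dt))).
vt = 0.947 × 2090 = 1979.23 m and 2√(Dt) = 2√(0.0547 × 2090) = 21.38 m.
Argument (x−vt)/(2√(Dt)) = (1950 − 1979.23)/21.38 = -1.367; ½·erfc(-1.367) = 0.9734.
C = 59.1 × 0.9734 = 57.5 mg/L.

57.5 mg/L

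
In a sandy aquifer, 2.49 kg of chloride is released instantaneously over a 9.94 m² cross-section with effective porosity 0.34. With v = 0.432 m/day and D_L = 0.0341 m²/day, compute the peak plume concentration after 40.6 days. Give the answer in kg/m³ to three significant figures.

The peak of an instantaneous 1D plume sits at x = vt; there the Gaussian factor is 1 and C_max = M/(n_e·A·√(4πDt)), where n_e·A is the pore area the mass is dissolved in.
√(4πDt) = √(4π × 0.0341 × 40.6) = 4.171 m, so C_max = 2.49/(0.34 × 9.94 × 4.171) = 0.177 kg/m³.

0.177 kg/m³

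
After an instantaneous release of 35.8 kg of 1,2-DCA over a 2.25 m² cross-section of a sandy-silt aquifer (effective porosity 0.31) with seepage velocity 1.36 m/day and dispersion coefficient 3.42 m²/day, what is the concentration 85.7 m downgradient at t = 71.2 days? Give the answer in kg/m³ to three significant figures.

0.817 kg/m³

For an instantaneous plane source, C(x,t) = M/(n_e·A·√(4πDt)) · exp(−(x−vt)²/(4Dt)), with n_e·A the pore (flow) area.
Plume center vt = 1.36 × 71.2 = 96.832 m, so the well at 85.7 m is 11.132 m upgradient of the peak.
√(4πDt) = 55.32 m, giving peak height M/(n_e·A·√(4πDt)) = 35.8/(0.31 × 2.25 × 55.32) = 0.9278 kg/m³.
(x−vt)²/(4Dt) = (-11.132)²/(4 × 3.42 × 71.2) = 0.1272; exp(−0.1272) = 0.8806.
C = 0.9278 × 0.8806 = 0.817 kg/m³.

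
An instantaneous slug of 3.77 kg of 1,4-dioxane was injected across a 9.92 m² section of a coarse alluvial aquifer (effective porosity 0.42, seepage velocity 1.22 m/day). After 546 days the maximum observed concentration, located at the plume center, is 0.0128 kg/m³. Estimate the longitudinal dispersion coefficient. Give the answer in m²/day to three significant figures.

At the plume center C_max = M/(n_e·A·√(4πDt)), so D = M²/(4πt·(n_e·A·C_max)²).
n_e·A·C_max = 0.42 × 9.92 × 0.0128 = 0.05333 kg/m.
D = 3.77²/(4π × 546 × 0.05333²) = 0.728 m²/day.

0.728 m²/day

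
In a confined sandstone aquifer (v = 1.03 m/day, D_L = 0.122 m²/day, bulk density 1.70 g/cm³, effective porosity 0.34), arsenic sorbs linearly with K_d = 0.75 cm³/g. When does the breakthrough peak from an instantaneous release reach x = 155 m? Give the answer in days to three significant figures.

714 days

Retardation factor R = 1 + ρ_b·K_d/n = 1 + 1.70 × 0.75/0.34 = 4.750.
Sorption retards both mechanisms: v_R = v/R = 0.2168 m/day, D_R = D/R = 0.02568 m²/day.
Peak time from v_R²t² + 2D_R t − x² = 0: t = (√(D_R² + v_R²x²) − D_R)/v_R².
√(D_R² + v_R²x²) = √(0.02568² + 0.2168² × 155²) = 33.60; v_R² = 0.04700.
t = (33.60 − 0.02568)/0.04700 = 714 days.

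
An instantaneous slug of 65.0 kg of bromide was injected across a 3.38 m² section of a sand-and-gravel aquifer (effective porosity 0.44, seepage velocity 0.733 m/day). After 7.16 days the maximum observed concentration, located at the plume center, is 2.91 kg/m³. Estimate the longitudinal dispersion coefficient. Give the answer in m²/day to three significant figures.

2.51 m²/day

At the plume center C_max = M/(n_e·A·√(4πDt)), so D = M²/(4πt·(n_e·A·C_max)²).
n_e·A·C_max = 0.44 × 3.38 × 2.91 = 4.328 kg/m.
D = 65.0²/(4π × 7.16 × 4.328²) = 2.51 m²/day.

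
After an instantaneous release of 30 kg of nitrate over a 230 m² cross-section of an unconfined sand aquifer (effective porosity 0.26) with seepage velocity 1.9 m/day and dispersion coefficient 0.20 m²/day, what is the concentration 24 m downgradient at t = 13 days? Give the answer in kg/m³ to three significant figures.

For an instantaneous plane source, C(x,t) = M/(n_e·A·√(4πDt)) · exp(−(x−vt)²/(4Dt)), with n_e·A the pore (flow) area.
Plume center vt = 1.9 × 13 = 24.7 m, so the well at 24 m is 0.7 m upgradient of the peak.
√(4πDt) = 5.716 m, giving peak height M/(n_e·A·√(4πDt)) = 30/(0.26 × 230 × 5.716) = 0.08777 kg/m³.
(x−vt)²/(4Dt) = (-0.7)²/(4 × 0.20 × 13) = 0.04712; exp(−0.04712) = 0.9540.
C = 0.08777 × 0.9540 = 0.0837 kg/m³.

0.0837 kg/m³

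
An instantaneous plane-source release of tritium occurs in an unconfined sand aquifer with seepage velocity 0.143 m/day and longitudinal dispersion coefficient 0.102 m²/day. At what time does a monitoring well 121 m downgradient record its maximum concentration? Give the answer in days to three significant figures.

841 days

For the 1D instantaneous-source solution, setting ∂C/∂t = 0 at fixed x gives v²t² + 2Dt − x² = 0, so t = (√(D² + v²x²) − D)/v².
√(D² + v²x²) = √(0.102² + 0.143² × 121²) = 17.30; v² = 0.020449.
t = (17.30 − 0.102)/0.020449 = 841 days (vs. the pure-advection estimate x/v = 846 d).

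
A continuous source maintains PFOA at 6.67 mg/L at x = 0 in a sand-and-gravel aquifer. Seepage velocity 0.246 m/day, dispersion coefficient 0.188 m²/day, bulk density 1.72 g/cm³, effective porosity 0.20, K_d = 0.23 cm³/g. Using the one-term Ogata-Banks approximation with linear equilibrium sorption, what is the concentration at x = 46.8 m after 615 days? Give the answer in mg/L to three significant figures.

Retardation factor R = 1 + ρ_b·K_d/n = 1 + 1.72 × 0.23/0.20 = 2.978.
Sorption retards both mechanisms: v_R = v/R = 0.08261 m/day, D_R = D/R = 0.06313 m²/day.
v_R·t = 0.08261 × 615 = 50.80515 m; 2√(D_R t) = 12.46 m; argument = (46.8 − 50.80515)/12.46 = -0.3214.
C = C₀ × ½·erfc(-0.3214) = 6.67 × 0.6753 = 4.50 mg/L.

4.50 mg/L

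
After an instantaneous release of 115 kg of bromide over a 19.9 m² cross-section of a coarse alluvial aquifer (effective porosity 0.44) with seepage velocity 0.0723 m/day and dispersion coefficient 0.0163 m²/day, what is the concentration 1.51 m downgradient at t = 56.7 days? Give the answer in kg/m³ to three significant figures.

0.628 kg/m³

For an instantaneous plane source, C(x,t) = M/(n_e·A·√(4πDt)) · exp(−(x−vt)²/(4Dt)), with n_e·A the pore (flow) area.
Plume center vt = 0.0723 × 56.7 = 4.09941 m, so the well at 1.51 m is 2.58941 m upgradient of the peak.
√(4πDt) = 3.408 m, giving peak height M/(n_e·A·√(4πDt)) = 115/(0.44 × 19.9 × 3.408) = 3.854 kg/m³.
(x−vt)²/(4Dt) = (-2.58941)²/(4 × 0.0163 × 56.7) = 1.814; exp(−1.814) = 0.1630.
C = 3.854 × 0.1630 = 0.628 kg/m³.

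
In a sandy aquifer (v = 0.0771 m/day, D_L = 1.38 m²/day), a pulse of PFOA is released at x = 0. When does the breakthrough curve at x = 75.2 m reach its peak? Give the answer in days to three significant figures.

For the 1D instantaneous-source solution, setting ∂C/∂t = 0 at fixed x gives v²t² + 2Dt − x² = 0, so t = (√(D² + v²x²) − D)/v².
√(D² + v²x²) = √(1.38² + 0.0771² × 75.2²) = 5.960; v² = 0.00594441.
t = (5.960 − 1.38)/0.00594441 = 770 days (vs. the pure-advection estimate x/v = 975 d).

770 days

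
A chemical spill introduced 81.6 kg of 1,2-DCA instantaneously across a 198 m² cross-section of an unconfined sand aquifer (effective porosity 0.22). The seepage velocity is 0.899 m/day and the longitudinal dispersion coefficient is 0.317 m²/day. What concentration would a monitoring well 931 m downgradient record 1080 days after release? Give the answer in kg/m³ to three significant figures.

For an instantaneous plane source, C(x,t) = M/(n_e·A·√(4πDt)) · exp(−(x−vt)²/(4Dt)), with n_e·A the pore (flow) area.
Plume center vt = 0.899 × 1080 = 970.92 m, so the well at 931 m is 39.92 m upgradient of the peak.
√(4πDt) = 65.59 m, giving peak height M/(n_e·A·√(4πDt)) = 81.6/(0.22 × 198 × 65.59) = 0.02856 kg/m³.
(x−vt)²/(4Dt) = (-39.92)²/(4 × 0.317 × 1080) = 1.164; exp(−1.164) = 0.3122.
C = 0.02856 × 0.3122 = 0.00892 kg/m³.

0.00892 kg/m³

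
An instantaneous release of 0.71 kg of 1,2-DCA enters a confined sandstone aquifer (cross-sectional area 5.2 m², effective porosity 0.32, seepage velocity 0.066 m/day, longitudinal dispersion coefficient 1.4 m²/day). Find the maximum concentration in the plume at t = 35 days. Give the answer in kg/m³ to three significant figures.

0.0172 kg/m³

The peak of an instantaneous 1D plume sits at x = vt; there the Gaussian factor is 1 and C_max = M/(n_e·A·√(4πDt)), where n_e·A is the pore area the mass is dissolved in.
√(4πDt) = √(4π × 1.4 × 35) = 24.81 m, so C_max = 0.71/(0.32 × 5.2 × 24.81) = 0.0172 kg/m³.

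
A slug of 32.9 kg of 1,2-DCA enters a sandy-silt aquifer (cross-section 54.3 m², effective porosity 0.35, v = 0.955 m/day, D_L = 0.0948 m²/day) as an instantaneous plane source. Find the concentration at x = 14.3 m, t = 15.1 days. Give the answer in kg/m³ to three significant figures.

For an instantaneous plane source, C(x,t) = M/(n_e·A·√(4πDt)) · exp(−(x−vt)²/(4Dt)), with n_e·A the pore (flow) area.
Plume center vt = 0.955 × 15.1 = 14.4205 m, so the well at 14.3 m is 0.1205 m upgradient of the peak.
√(4πDt) = 4.241 m, giving peak height M/(n_e·A·√(4πDt)) = 32.9/(0.35 × 54.3 × 4.241) = 0.4082 kg/m³.
(x−vt)²/(4Dt) = (-0.1205)²/(4 × 0.0948 × 15.1) = 0.002536; exp(−0.002536) = 0.9975.
C = 0.4082 × 0.9975 = 0.407 kg/m³.

0.407 kg/m³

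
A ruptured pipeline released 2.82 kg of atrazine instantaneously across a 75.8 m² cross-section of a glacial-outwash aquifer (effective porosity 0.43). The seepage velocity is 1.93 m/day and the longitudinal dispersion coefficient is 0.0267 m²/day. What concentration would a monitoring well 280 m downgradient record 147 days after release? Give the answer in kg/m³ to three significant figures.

For an instantaneous plane source, C(x,t) = M/(n_e·A·√(4πDt)) · exp(−(x−vt)²/(4Dt)), with n_e·A the pore (flow) area.
Plume center vt = 1.93 × 147 = 283.71 m, so the well at 280 m is 3.71 m upgradient of the peak.
√(4πDt) = 7.023 m, giving peak height M/(n_e·A·√(4πDt)) = 2.82/(0.43 × 75.8 × 7.023) = 0.01232 kg/m³.
(x−vt)²/(4Dt) = (-3.71)²/(4 × 0.0267 × 147) = 0.8767; exp(−0.8767) = 0.4162.
C = 0.01232 × 0.4162 = 0.00513 kg/m³.

0.00513 kg/m³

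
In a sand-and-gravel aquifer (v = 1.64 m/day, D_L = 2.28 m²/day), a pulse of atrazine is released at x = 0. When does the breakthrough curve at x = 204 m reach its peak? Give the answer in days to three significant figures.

For the 1D instantaneous-source solution, setting ∂C/∂t = 0 at fixed x gives v²t² + 2Dt − x² = 0, so t = (√(D² + v²x²) − D)/v².
√(D² + v²x²) = √(2.28² + 1.64² × 204²) = 334.6; v² = 2.6896.
t = (334.6 − 2.28)/2.6896 = 124 days (vs. the pure-advection estimate x/v = 124 d).

124 days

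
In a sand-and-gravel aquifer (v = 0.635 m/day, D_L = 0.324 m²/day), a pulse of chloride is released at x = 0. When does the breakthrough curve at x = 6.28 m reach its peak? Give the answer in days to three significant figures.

9.12 days

For the 1D instantaneous-source solution, setting ∂C/∂t = 0 at fixed x gives v²t² + 2Dt − x² = 0, so t = (√(D² + v²x²) − D)/v².
√(D² + v²x²) = √(0.324² + 0.635² × 6.28²) = 4.001; v² = 0.403225.
t = (4.001 − 0.324)/0.403225 = 9.12 days (vs. the pure-advection estimate x/v = 9.89 d).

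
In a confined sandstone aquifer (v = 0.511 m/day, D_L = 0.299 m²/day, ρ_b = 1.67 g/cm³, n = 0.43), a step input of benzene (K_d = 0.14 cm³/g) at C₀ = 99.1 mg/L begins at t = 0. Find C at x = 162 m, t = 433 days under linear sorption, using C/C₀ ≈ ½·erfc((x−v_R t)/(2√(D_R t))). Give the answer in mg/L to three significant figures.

7.41 mg/L

Retardation factor R = 1 + ρ_b·K_d/n = 1 + 1.67 × 0.14/0.43 = 1.544.
Sorption retards both mechanisms: v_R = v/R = 0.3310 m/day, D_R = D/R = 0.1937 m²/day.
v_R·t = 0.3310 × 433 = 143.323 m; 2√(D_R t) = 18.32 m; argument = (162 − 143.323)/18.32 = 1.019.
C = C₀ × ½·erfc(1.019) = 99.1 × 0.07478 = 7.41 mg/L.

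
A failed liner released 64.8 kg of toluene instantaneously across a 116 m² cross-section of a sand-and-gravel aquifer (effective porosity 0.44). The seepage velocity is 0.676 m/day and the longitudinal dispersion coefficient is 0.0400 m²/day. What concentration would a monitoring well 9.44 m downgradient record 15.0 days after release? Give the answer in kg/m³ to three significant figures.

0.377 kg/m³

For an instantaneous plane source, C(x,t) = M/(n_e·A·√(4πDt)) · exp(−(x−vt)²/(4Dt)), with n_e·A the pore (flow) area.
Plume center vt = 0.676 × 15.0 = 10.14 m, so the well at 9.44 m is 0.7 m upgradient of the peak.
√(4πDt) = 2.746 m, giving peak height M/(n_e·A·√(4πDt)) = 64.8/(0.44 × 116 × 2.746) = 0.4623 kg/m³.
(x−vt)²/(4Dt) = (-0.7)²/(4 × 0.0400 × 15.0) = 0.2042; exp(−0.2042) = 0.8153.
C = 0.4623 × 0.8153 = 0.377 kg/m³.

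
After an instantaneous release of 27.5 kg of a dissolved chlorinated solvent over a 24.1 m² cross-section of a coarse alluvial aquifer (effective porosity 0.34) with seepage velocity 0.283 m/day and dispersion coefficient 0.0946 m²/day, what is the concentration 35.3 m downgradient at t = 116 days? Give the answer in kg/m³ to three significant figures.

For an instantaneous plane source, C(x,t) = M/(n_e·A·√(4πDt)) · exp(−(x−vt)²/(4Dt)), with n_e·A the pore (flow) area.
Plume center vt = 0.283 × 116 = 32.828 m, so the well at 35.3 m is 2.472 m downgradient of the peak.
√(4πDt) = 11.74 m, giving peak height M/(n_e·A·√(4πDt)) = 27.5/(0.34 × 24.1 × 11.74) = 0.2859 kg/m³.
(x−vt)²/(4Dt) = (2.472)²/(4 × 0.0946 × 116) = 0.1392; exp(−0.1392) = 0.8701.
C = 0.2859 × 0.8701 = 0.249 kg/m³.

0.249 kg/m³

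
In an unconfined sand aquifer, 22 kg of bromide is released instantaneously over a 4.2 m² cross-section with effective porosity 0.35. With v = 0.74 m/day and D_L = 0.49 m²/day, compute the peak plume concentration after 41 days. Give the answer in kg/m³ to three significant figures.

The peak of an instantaneous 1D plume sits at x = vt; there the Gaussian factor is 1 and C_max = M/(n_e·A·√(4πDt)), where n_e·A is the pore area the mass is dissolved in.
√(4πDt) = √(4π × 0.49 × 41) = 15.89 m, so C_max = 22/(0.35 × 4.2 × 15.89) = 0.942 kg/m³.

0.942 kg/m³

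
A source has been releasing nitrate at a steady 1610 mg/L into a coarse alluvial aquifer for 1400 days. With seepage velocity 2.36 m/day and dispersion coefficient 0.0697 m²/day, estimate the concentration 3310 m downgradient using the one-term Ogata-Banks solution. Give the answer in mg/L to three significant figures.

For a continuous step input, C/C₀ ≈ ½·erfc((x−vt)/(2√(Dt))).
vt = 2.36 × 1400 = 3304 m and 2√(Dt) = 2√(0.0697 × 1400) = 19.76 m.
Argument (x−vt)/(2√(Dt)) = (3310 − 3304)/19.76 = 0.3036; ½·erfc(0.3036) = 0.3338.
C = 1610 × 0.3338 = 537 mg/L.

537 mg/L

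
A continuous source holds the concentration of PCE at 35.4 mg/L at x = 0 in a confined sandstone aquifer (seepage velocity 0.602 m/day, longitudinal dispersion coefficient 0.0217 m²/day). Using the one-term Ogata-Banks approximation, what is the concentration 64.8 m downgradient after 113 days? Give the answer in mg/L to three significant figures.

32.8 mg/L

For a continuous step input, C/C₀ ≈ ½·erfc((x−vt)/(2√(Dt))).
vt = 0.602 × 113 = 68.026 m and 2√(Dt) = 2√(0.0217 × 113) = 3.132 m.
Argument (x−vt)/(2√(Dt)) = (64.8 − 68.026)/3.132 = -1.030; ½·erfc(-1.030) = 0.9274.
C = 35.4 × 0.9274 = 32.8 mg/L.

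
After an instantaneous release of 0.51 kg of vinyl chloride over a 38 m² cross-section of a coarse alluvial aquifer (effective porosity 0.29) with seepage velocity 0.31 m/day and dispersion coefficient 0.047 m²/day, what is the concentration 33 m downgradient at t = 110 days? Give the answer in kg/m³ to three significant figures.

For an instantaneous plane source, C(x,t) = M/(n_e·A·√(4πDt)) · exp(−(x−vt)²/(4Dt)), with n_e·A the pore (flow) area.
Plume center vt = 0.31 × 110 = 34.1 m, so the well at 33 m is 1.1 m upgradient of the peak.
√(4πDt) = 8.060 m, giving peak height M/(n_e·A·√(4πDt)) = 0.51/(0.29 × 38 × 8.060) = 0.005742 kg/m³.
(x−vt)²/(4Dt) = (-1.1)²/(4 × 0.047 × 110) = 0.05851; exp(−0.05851) = 0.9432.
C = 0.005742 × 0.9432 = 0.00542 kg/m³.

0.00542 kg/m³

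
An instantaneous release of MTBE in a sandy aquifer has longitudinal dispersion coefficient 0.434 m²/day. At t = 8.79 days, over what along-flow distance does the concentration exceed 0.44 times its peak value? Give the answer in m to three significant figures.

7.08 m

The plume is Gaussian with σ = √(2Dt) = √(2 × 0.434 × 8.79) = 2.762 m.
C/C_peak = exp(−Δx²/(2σ²)) = 0.44 ⇒ Δx = σ·√(−2 ln 0.44) = 2.762 × 1.281 = 3.538 m.
Width = 2Δx = 7.08 m.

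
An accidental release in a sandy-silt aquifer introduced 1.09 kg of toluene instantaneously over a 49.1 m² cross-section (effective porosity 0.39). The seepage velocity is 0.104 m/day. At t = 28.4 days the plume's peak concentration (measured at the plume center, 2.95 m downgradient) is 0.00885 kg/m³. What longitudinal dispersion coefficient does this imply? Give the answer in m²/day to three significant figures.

At the plume center C_max = M/(n_e·A·√(4πDt)), so D = M²/(4πt·(n_e·A·C_max)²).
n_e·A·C_max = 0.39 × 49.1 × 0.00885 = 0.1695 kg/m.
D = 1.09²/(4π × 28.4 × 0.1695²) = 0.116 m²/day.

0.116 m²/day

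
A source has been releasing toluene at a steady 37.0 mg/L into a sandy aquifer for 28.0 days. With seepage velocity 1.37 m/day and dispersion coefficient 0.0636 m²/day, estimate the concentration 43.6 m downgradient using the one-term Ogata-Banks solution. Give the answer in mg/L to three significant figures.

For a continuous step input, C/C₀ ≈ ½·erfc((x−vt)/(2√(Dt))).
vt = 1.37 × 28.0 = 38.36 m and 2√(Dt) = 2√(0.0636 × 28.0) = 2.669 m.
Argument (x−vt)/(2√(Dt)) = (43.6 − 38.36)/2.669 = 1.963; ½·erfc(1.963) = 0.002751.
C = 37.0 × 0.002751 = 0.102 mg/L.

0.102 mg/L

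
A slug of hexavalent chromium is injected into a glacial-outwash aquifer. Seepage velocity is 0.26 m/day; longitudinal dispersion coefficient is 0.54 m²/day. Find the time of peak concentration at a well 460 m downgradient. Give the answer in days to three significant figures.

For the 1D instantaneous-source solution, setting ∂C/∂t = 0 at fixed x gives v²t² + 2Dt − x² = 0, so t = (√(D² + v²x²) − D)/v².
√(D² + v²x²) = √(0.54² + 0.26² × 460²) = 119.6; v² = 0.0676.
t = (119.6 − 0.54)/0.0676 = 1760 days (vs. the pure-advection estimate x/v = 1770 d).

1760 days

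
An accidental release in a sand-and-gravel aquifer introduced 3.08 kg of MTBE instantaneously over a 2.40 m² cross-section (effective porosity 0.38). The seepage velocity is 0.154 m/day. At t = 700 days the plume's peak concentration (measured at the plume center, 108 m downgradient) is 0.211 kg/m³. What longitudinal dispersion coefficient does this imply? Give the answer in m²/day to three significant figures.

At the plume center C_max = M/(n_e·A·√(4πDt)), so D = M²/(4πt·(n_e·A·C_max)²).
n_e·A·C_max = 0.38 × 2.40 × 0.211 = 0.1924 kg/m.
D = 3.08²/(4π × 700 × 0.1924²) = 0.0291 m²/day.

0.0291 m²/day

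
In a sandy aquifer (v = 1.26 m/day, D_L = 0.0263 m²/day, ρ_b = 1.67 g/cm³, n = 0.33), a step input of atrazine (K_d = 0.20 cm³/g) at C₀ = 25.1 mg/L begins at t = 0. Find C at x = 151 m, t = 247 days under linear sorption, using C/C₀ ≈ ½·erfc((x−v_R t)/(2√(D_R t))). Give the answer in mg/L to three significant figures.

23.2 mg/L

Retardation factor R = 1 + ρ_b·K_d/n = 1 + 1.67 × 0.20/0.33 = 2.012.
Sorption retards both mechanisms: v_R = v/R = 0.6262 m/day, D_R = D/R = 0.01307 m²/day.
v_R·t = 0.6262 × 247 = 154.6714 m; 2√(D_R t) = 3.593 m; argument = (151 − 154.6714)/3.593 = -1.022.
C = C₀ × ½·erfc(-1.022) = 25.1 × 0.9258 = 23.2 mg/L.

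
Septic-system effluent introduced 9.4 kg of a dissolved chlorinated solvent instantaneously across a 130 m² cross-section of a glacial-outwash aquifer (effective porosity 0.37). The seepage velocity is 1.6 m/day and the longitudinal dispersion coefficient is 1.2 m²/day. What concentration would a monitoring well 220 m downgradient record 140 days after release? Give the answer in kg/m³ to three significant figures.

0.00415 kg/m³

For an instantaneous plane source, C(x,t) = M/(n_e·A·√(4πDt)) · exp(−(x−vt)²/(4Dt)), with n_e·A the pore (flow) area.
Plume center vt = 1.6 × 140 = 224 m, so the well at 220 m is 4 m upgradient of the peak.
√(4πDt) = 45.95 m, giving peak height M/(n_e·A·√(4πDt)) = 9.4/(0.37 × 130 × 45.95) = 0.004253 kg/m³.
(x−vt)²/(4Dt) = (-4)²/(4 × 1.2 × 140) = 0.02381; exp(−0.02381) = 0.9765.
C = 0.004253 × 0.9765 = 0.00415 kg/m³.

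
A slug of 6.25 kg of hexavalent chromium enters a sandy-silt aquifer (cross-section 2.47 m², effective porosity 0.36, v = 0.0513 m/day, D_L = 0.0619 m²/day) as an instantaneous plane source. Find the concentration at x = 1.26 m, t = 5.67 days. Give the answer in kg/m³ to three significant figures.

1.71 kg/m³

For an instantaneous plane source, C(x,t) = M/(n_e·A·√(4πDt)) · exp(−(x−vt)²/(4Dt)), with n_e·A the pore (flow) area.
Plume center vt = 0.0513 × 5.67 = 0.290871 m, so the well at 1.26 m is 0.969129 m downgradient of the peak.
√(4πDt) = 2.100 m, giving peak height M/(n_e·A·√(4πDt)) = 6.25/(0.36 × 2.47 × 2.100) = 3.347 kg/m³.
(x−vt)²/(4Dt) = (0.969129)²/(4 × 0.0619 × 5.67) = 0.6690; exp(−0.6690) = 0.5122.
C = 3.347 × 0.5122 = 1.71 kg/m³.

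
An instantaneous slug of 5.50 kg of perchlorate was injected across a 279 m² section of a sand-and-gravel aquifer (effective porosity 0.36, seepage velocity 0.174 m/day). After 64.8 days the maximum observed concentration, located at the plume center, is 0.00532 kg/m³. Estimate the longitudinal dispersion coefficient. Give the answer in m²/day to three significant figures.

At the plume center C_max = M/(n_e·A·√(4πDt)), so D = M²/(4πt·(n_e·A·C_max)²).
n_e·A·C_max = 0.36 × 279 × 0.00532 = 0.5343 kg/m.
D = 5.50²/(4π × 64.8 × 0.5343²) = 0.130 m²/day.

0.130 m²/day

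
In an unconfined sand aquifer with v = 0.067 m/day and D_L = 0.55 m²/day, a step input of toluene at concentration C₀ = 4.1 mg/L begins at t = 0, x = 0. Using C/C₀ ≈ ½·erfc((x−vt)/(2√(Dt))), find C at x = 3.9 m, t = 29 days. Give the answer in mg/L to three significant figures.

1.49 mg/L

For a continuous step input, C/C₀ ≈ ½·erfc((x−vt)/(2√(Dt))).
vt = 0.067 × 29 = 1.943 m and 2√(Dt) = 2√(0.55 × 29) = 7.987 m.
Argument (x−vt)/(2√(Dt)) = (3.9 − 1.943)/7.987 = 0.2450; ½·erfc(0.2450) = 0.3645.
C = 4.1 × 0.3645 = 1.49 mg/L.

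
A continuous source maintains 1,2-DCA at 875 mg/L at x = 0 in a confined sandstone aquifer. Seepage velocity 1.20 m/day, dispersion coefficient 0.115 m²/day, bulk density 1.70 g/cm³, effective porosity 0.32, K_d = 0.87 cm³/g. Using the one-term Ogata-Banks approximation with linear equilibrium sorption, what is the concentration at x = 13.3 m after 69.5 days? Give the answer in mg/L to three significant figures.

Retardation factor R = 1 + ρ_b·K_d/n = 1 + 1.70 × 0.87/0.32 = 5.622.
Sorption retards both mechanisms: v_R = v/R = 0.2134 m/day, D_R = D/R = 0.02046 m²/day.
v_R·t = 0.2134 × 69.5 = 14.8313 m; 2√(D_R t) = 2.385 m; argument = (13.3 − 14.8313)/2.385 = -0.6421.
C = C₀ × ½·erfc(-0.6421) = 875 × 0.8181 = 716 mg/L.

716 mg/L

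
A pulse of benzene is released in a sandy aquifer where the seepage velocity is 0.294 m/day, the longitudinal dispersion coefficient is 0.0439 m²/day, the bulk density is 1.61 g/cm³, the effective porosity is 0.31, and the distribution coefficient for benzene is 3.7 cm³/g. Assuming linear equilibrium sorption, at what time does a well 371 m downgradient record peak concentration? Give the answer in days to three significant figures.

25500 days

Retardation factor R = 1 + ρ_b·K_d/n = 1 + 1.61 × 3.7/0.31 = 20.22.
Sorption retards both mechanisms: v_R = v/R = 0.01454 m/day, D_R = D/R = 0.002171 m²/day.
Peak time from v_R²t² + 2D_R t − x² = 0: t = (√(D_R² + v_R²x²) − D_R)/v_R².
√(D_R² + v_R²x²) = √(0.002171² + 0.01454² × 371²) = 5.394; v_R² = 0.0002114.
t = (5.394 − 0.002171)/0.0002114 = 25500 days.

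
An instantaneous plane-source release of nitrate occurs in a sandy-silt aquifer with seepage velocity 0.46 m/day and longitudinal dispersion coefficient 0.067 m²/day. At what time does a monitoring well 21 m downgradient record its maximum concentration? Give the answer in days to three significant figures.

45.3 days

For the 1D instantaneous-source solution, setting ∂C/∂t = 0 at fixed x gives v²t² + 2Dt − x² = 0, so t = (√(D² + v²x²) − D)/v².
√(D² + v²x²) = √(0.067² + 0.46² × 21²) = 9.660; v² = 0.2116.
t = (9.660 − 0.067)/0.2116 = 45.3 days (vs. the pure-advection estimate x/v = 45.7 d).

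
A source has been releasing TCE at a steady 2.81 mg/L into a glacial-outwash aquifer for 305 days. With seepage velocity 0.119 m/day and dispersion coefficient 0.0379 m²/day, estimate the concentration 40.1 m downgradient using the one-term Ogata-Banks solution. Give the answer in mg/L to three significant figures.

For a continuous step input, C/C₀ ≈ ½·erfc((x−vt)/(2√(Dt))).
vt = 0.119 × 305 = 36.295 m and 2√(Dt) = 2√(0.0379 × 305) = 6.800 m.
Argument (x−vt)/(2√(Dt)) = (40.1 − 36.295)/6.800 = 0.5596; ½·erfc(0.5596) = 0.2144.
C = 2.81 × 0.2144 = 0.602 mg/L.

0.602 mg/L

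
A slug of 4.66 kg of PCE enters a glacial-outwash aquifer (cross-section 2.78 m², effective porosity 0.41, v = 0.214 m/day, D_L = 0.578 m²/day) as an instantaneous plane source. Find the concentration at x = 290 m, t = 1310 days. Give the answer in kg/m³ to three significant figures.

For an instantaneous plane source, C(x,t) = M/(n_e·A·√(4πDt)) · exp(−(x−vt)²/(4Dt)), with n_e·A the pore (flow) area.
Plume center vt = 0.214 × 1310 = 280.34 m, so the well at 290 m is 9.66 m downgradient of the peak.
√(4πDt) = 97.54 m, giving peak height M/(n_e·A·√(4πDt)) = 4.66/(0.41 × 2.78 × 97.54) = 0.04192 kg/m³.
(x−vt)²/(4Dt) = (9.66)²/(4 × 0.578 × 1310) = 0.03081; exp(−0.03081) = 0.9697.
C = 0.04192 × 0.9697 = 0.0406 kg/m³.

0.0406 kg/m³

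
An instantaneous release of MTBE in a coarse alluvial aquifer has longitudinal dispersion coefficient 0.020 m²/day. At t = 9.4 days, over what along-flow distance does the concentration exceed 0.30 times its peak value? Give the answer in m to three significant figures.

1.90 m

The plume is Gaussian with σ = √(2Dt) = √(2 × 0.020 × 9.4) = 0.6132 m.
C/C_peak = exp(−Δx²/(2σ²)) = 0.30 ⇒ Δx = σ·√(−2 ln 0.30) = 0.6132 × 1.552 = 0.9517 m.
Width = 2Δx = 1.90 m.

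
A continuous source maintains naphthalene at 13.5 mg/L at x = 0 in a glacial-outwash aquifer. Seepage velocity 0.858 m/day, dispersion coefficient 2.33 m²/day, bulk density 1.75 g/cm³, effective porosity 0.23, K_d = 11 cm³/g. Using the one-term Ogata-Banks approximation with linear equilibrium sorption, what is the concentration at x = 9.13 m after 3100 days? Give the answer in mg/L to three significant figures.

Retardation factor R = 1 + ρ_b·K_d/n = 1 + 1.75 × 11/0.23 = 84.70.
Sorption retards both mechanisms: v_R = v/R = 0.01013 m/day, D_R = D/R = 0.02751 m²/day.
v_R·t = 0.01013 × 3100 = 31.403 m; 2√(D_R t) = 18.47 m; argument = (9.13 − 31.403)/18.47 = -1.206.
C = C₀ × ½·erfc(-1.206) = 13.5 × 0.9560 = 12.9 mg/L.

12.9 mg/L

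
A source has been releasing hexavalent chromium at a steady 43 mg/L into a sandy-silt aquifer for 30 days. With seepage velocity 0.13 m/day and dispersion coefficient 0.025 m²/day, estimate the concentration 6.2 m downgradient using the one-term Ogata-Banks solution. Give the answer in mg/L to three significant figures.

1.30 mg/L

For a continuous step input, C/C₀ ≈ ½·erfc((x−vt)/(2√(Dt))).
vt = 0.13 × 30 = 3.9 m and 2√(Dt) = 2√(0.025 × 30) = 1.732 m.
Argument (x−vt)/(2√(Dt)) = (6.2 − 3.9)/1.732 = 1.328; ½·erfc(1.328) = 0.03019.
C = 43 × 0.03019 = 1.30 mg/L.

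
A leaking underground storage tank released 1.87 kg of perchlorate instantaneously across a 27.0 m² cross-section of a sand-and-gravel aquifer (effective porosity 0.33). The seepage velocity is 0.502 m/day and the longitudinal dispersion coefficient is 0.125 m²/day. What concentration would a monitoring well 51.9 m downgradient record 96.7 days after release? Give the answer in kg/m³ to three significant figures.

For an instantaneous plane source, C(x,t) = M/(n_e·A·√(4πDt)) · exp(−(x−vt)²/(4Dt)), with n_e·A the pore (flow) area.
Plume center vt = 0.502 × 96.7 = 48.5434 m, so the well at 51.9 m is 3.3566 m downgradient of the peak.
√(4πDt) = 12.32 m, giving peak height M/(n_e·A·√(4πDt)) = 1.87/(0.33 × 27.0 × 12.32) = 0.01704 kg/m³.
(x−vt)²/(4Dt) = (3.3566)²/(4 × 0.125 × 96.7) = 0.2330; exp(−0.2330) = 0.7922.
C = 0.01704 × 0.7922 = 0.0135 kg/m³.

0.0135 kg/m³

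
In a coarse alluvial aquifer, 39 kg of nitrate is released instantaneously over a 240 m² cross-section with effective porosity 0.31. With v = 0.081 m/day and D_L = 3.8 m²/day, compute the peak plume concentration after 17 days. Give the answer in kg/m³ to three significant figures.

The peak of an instantaneous 1D plume sits at x = vt; there the Gaussian factor is 1 and C_max = M/(n_e·A·√(4πDt)), where n_e·A is the pore area the mass is dissolved in.
√(4πDt) = √(4π × 3.8 × 17) = 28.49 m, so C_max = 39/(0.31 × 240 × 28.49) = 0.0184 kg/m³.

0.0184 kg/m³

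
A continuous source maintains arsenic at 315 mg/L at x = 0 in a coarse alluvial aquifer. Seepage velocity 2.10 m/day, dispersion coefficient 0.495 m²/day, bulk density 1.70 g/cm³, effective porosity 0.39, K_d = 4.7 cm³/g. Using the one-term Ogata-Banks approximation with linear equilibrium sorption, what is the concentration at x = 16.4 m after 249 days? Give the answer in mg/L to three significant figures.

Retardation factor R = 1 + ρ_b·K_d/n = 1 + 1.70 × 4.7/0.39 = 21.49.
Sorption retards both mechanisms: v_R = v/R = 0.09772 m/day, D_R = D/R = 0.02303 m²/day.
v_R·t = 0.09772 × 249 = 24.33228 m; 2√(D_R t) = 4.789 m; argument = (16.4 − 24.33228)/4.789 = -1.656.
C = C₀ × ½·erfc(-1.656) = 315 × 0.9904 = 312 mg/L.

312 mg/L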